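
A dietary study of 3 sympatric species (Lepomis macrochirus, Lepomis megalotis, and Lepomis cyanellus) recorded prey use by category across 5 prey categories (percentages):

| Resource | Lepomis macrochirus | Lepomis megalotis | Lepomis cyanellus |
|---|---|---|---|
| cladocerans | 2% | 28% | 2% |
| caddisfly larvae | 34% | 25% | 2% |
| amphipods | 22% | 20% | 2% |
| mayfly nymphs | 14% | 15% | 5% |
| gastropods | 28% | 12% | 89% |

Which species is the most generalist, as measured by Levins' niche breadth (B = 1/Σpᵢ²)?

Lepomis megalotis

Convert percentages to proportions (divide by 100).
Σp_macrᵢ² = 0.02² + 0.34² + 0.22² + 0.14² + 0.28² = 0.0004 + 0.1156 + 0.0484 + 0.0196 + 0.0784 = 0.2624
B_macr = 1 / 0.2624 = 3.8110
Σp_megaᵢ² = 0.28² + 0.25² + 0.20² + 0.15² + 0.12² = 0.0784 + 0.0625 + 0.0400 + 0.0225 + 0.0144 = 0.2178
B_mega = 1 / 0.2178 = 4.5914
Σp_cyanᵢ² = 0.02² + 0.02² + 0.02² + 0.05² + 0.89² = 0.0004 + 0.0004 + 0.0004 + 0.0025 + 0.7921 = 0.7958
B_cyan = 1 / 0.7958 = 1.2566
Highest B → broadest niche (most generalist): Lepomis megalotis (B = 4.59).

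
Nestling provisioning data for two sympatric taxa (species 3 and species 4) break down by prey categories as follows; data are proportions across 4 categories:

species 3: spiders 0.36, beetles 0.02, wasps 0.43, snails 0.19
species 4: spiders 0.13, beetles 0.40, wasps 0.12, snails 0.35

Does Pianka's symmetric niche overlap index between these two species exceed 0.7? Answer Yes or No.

Σ p₁ᵢp₂ᵢ = 0.0468 + 0.0080 + 0.0516 + 0.0665 = 0.1729
Σp_1ᵢ² = 0.36² + 0.02² + 0.43² + 0.19² = 0.1296 + 0.0004 + 0.1849 + 0.0361 = 0.3510
Σp_2ᵢ² = 0.13² + 0.40² + 0.12² + 0.35² = 0.0169 + 0.1600 + 0.0144 + 0.1225 = 0.3138
O = 0.1729 / √(0.3510 × 0.3138) = 0.1729 / 0.33188 = 0.5210
O = 0.5210 < 0.7 → No.

No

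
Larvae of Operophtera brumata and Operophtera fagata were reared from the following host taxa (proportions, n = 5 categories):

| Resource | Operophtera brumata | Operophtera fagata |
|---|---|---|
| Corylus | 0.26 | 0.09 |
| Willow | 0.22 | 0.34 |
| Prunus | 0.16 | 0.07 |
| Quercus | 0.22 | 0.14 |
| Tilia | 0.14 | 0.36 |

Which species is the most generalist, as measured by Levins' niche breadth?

Operophtera brumata

Σp_brumᵢ² = 0.26² + 0.22² + 0.16² + 0.22² + 0.14² = 0.0676 + 0.0484 + 0.0256 + 0.0484 + 0.0196 = 0.2096
B_brum = 1 / 0.2096 = 4.7710
Σp_fagaᵢ² = 0.09² + 0.34² + 0.07² + 0.14² + 0.36² = 0.0081 + 0.1156 + 0.0049 + 0.0196 + 0.1296 = 0.2778
B_faga = 1 / 0.2778 = 3.5997
Highest B → broadest niche (most generalist): Operophtera brumata (B = 4.77).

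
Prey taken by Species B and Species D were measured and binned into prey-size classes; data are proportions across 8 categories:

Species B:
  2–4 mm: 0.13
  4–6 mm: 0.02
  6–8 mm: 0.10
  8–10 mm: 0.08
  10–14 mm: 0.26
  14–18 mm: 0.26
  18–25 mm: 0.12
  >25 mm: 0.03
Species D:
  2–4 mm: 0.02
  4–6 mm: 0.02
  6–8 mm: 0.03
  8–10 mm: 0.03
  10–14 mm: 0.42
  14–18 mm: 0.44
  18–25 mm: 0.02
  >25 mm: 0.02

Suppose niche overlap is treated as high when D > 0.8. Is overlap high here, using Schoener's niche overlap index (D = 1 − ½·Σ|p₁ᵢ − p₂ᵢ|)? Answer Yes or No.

No

Σ|p₁ᵢ − p₂ᵢ| = 0.11 + 0.00 + 0.07 + 0.05 + 0.16 + 0.18 + 0.10 + 0.01 = 0.68
D = 1 − ½ × 0.68 = 1 − 0.340 = 0.6600
D = 0.6600 < 0.8 → No.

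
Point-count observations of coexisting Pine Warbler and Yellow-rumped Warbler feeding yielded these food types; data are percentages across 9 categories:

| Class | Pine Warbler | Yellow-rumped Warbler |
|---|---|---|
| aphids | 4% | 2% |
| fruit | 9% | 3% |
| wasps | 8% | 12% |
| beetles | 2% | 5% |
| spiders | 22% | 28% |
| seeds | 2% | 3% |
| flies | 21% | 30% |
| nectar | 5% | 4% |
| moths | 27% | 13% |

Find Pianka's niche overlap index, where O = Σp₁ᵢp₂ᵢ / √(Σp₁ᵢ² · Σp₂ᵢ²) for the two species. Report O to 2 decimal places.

0.90

Convert percentages to proportions (divide by 100).
Σ p₁ᵢp₂ᵢ = 0.0008 + 0.0027 + 0.0096 + 0.0010 + 0.0616 + 0.0006 + 0.0630 + 0.0020 + 0.0351 = 0.1764
Σp_1ᵢ² = 0.04² + 0.09² + 0.08² + 0.02² + 0.22² + 0.02² + 0.21² + 0.05² + 0.27² = 0.0016 + 0.0081 + 0.0064 + 0.0004 + 0.0484 + 0.0004 + 0.0441 + 0.0025 + 0.0729 = 0.1848
Σp_2ᵢ² = 0.02² + 0.03² + 0.12² + 0.05² + 0.28² + 0.03² + 0.30² + 0.04² + 0.13² = 0.0004 + 0.0009 + 0.0144 + 0.0025 + 0.0784 + 0.0009 + 0.0900 + 0.0016 + 0.0169 = 0.2060
O = 0.1764 / √(0.1848 × 0.2060) = 0.1764 / 0.19511 = 0.9041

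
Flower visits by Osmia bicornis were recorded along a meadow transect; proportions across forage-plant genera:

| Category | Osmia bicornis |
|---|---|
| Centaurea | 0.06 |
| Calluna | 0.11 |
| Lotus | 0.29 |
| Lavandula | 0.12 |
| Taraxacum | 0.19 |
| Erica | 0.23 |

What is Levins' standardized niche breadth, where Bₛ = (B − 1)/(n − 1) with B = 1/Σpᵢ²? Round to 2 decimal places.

Σpᵢ² = 0.06² + 0.11² + 0.29² + 0.12² + 0.19² + 0.23² = 0.0036 + 0.0121 + 0.0841 + 0.0144 + 0.0361 + 0.0529 = 0.2032
B = 1 / 0.2032 = 4.9213
Bₛ = (B − 1)/(n − 1) = (4.9213 − 1)/(6 − 1) = 3.9213/5 = 0.7843

0.78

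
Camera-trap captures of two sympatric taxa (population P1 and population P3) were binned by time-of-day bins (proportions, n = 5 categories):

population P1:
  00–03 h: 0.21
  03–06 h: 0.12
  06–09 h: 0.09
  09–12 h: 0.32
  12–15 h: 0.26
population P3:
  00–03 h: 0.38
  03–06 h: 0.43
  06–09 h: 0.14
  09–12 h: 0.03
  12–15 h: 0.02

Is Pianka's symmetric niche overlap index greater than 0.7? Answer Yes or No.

No

Σ p₁ᵢp₂ᵢ = 0.0798 + 0.0516 + 0.0126 + 0.0096 + 0.0052 = 0.1588
Σp_1ᵢ² = 0.21² + 0.12² + 0.09² + 0.32² + 0.26² = 0.0441 + 0.0144 + 0.0081 + 0.1024 + 0.0676 = 0.2366
Σp_2ᵢ² = 0.38² + 0.43² + 0.14² + 0.03² + 0.02² = 0.1444 + 0.1849 + 0.0196 + 0.0009 + 0.0004 = 0.3502
O = 0.1588 / √(0.2366 × 0.3502) = 0.1588 / 0.28785 = 0.5517
O = 0.5517 < 0.7 → No.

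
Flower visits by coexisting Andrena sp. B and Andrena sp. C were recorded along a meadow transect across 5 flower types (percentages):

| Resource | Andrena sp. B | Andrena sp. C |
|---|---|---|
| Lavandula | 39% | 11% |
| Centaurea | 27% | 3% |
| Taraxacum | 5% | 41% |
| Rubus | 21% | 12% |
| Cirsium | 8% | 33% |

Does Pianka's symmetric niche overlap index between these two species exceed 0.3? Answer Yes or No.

Convert percentages to proportions (divide by 100).
Σ p₁ᵢp₂ᵢ = 0.0429 + 0.0081 + 0.0205 + 0.0252 + 0.0264 = 0.1231
Σp_1ᵢ² = 0.39² + 0.27² + 0.05² + 0.21² + 0.08² = 0.1521 + 0.0729 + 0.0025 + 0.0441 + 0.0064 = 0.2780
Σp_2ᵢ² = 0.11² + 0.03² + 0.41² + 0.12² + 0.33² = 0.0121 + 0.0009 + 0.1681 + 0.0144 + 0.1089 = 0.3044
O = 0.1231 / √(0.2780 × 0.3044) = 0.1231 / 0.29090 = 0.4232
O = 0.4232 > 0.3 → Yes.

Yes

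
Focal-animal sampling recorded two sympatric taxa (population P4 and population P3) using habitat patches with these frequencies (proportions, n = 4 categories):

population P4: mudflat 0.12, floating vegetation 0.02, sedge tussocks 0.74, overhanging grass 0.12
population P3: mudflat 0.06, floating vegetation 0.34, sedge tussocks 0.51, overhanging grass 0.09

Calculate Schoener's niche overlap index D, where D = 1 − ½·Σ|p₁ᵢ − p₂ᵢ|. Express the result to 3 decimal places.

0.680

Σ|p₁ᵢ − p₂ᵢ| = 0.06 + 0.32 + 0.23 + 0.03 = 0.64
D = 1 − ½ × 0.64 = 1 − 0.320 = 0.68000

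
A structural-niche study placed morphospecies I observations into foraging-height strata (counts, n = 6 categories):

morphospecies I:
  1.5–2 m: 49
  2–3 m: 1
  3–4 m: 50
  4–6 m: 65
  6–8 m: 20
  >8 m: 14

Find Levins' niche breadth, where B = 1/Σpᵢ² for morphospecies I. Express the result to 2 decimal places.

Proportions for morphospecies I (n=199): 49/199=0.2462, 1/199=0.0050, 50/199=0.2513, 65/199=0.3266, 20/199=0.1005, 14/199=0.0704
Σpᵢ² = 0.2462² + 0.0050² + 0.2513² + 0.3266² + 0.1005² + 0.0704² = 0.060614 + 0.000025 + 0.063152 + 0.106668 + 0.010100 + 0.004956 = 0.245515
B = 1 / 0.245515 = 4.0731

4.07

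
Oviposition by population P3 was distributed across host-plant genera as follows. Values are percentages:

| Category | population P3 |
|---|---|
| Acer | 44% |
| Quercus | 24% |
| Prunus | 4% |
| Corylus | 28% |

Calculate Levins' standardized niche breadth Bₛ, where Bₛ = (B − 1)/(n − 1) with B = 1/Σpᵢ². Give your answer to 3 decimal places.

Convert percentages to proportions (divide by 100).
Σpᵢ² = 0.44² + 0.24² + 0.04² + 0.28² = 0.1936 + 0.0576 + 0.0016 + 0.0784 = 0.3312
B = 1 / 0.3312 = 3.01932
Bₛ = (B − 1)/(n − 1) = (3.01932 − 1)/(4 − 1) = 2.01932/3 = 0.67311

0.673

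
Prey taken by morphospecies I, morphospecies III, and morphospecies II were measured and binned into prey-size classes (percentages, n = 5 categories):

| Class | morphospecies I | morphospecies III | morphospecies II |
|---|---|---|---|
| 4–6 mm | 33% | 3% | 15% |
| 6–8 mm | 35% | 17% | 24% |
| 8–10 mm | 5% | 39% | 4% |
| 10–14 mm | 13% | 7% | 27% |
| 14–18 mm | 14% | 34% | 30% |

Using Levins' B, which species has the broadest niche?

Convert percentages to proportions (divide by 100).
Σp_Iᵢ² = 0.33² + 0.35² + 0.05² + 0.13² + 0.14² = 0.1089 + 0.1225 + 0.0025 + 0.0169 + 0.0196 = 0.2704
B_I = 1 / 0.2704 = 3.6982
Σp_IIIᵢ² = 0.03² + 0.17² + 0.39² + 0.07² + 0.34² = 0.0009 + 0.0289 + 0.1521 + 0.0049 + 0.1156 = 0.3024
B_III = 1 / 0.3024 = 3.3069
Σp_IIᵢ² = 0.15² + 0.24² + 0.04² + 0.27² + 0.30² = 0.0225 + 0.0576 + 0.0016 + 0.0729 + 0.0900 = 0.2446
B_II = 1 / 0.2446 = 4.0883
Highest B → broadest niche (most generalist): morphospecies II (B = 4.09).

morphospecies II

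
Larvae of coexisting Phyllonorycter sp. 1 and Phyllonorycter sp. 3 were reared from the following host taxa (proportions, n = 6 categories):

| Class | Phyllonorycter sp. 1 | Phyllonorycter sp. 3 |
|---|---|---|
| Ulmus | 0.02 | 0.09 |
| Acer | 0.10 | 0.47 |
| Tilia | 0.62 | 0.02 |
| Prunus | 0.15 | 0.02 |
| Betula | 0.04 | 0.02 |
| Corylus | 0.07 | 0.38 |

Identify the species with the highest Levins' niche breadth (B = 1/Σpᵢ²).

Phyllonorycter sp. 3

Σp_1ᵢ² = 0.02² + 0.10² + 0.62² + 0.15² + 0.04² + 0.07² = 0.0004 + 0.0100 + 0.3844 + 0.0225 + 0.0016 + 0.0049 = 0.4238
B_1 = 1 / 0.4238 = 2.3596
Σp_3ᵢ² = 0.09² + 0.47² + 0.02² + 0.02² + 0.02² + 0.38² = 0.0081 + 0.2209 + 0.0004 + 0.0004 + 0.0004 + 0.1444 = 0.3746
B_3 = 1 / 0.3746 = 2.6695
Highest B → broadest niche (most generalist): Phyllonorycter sp. 3 (B = 2.67).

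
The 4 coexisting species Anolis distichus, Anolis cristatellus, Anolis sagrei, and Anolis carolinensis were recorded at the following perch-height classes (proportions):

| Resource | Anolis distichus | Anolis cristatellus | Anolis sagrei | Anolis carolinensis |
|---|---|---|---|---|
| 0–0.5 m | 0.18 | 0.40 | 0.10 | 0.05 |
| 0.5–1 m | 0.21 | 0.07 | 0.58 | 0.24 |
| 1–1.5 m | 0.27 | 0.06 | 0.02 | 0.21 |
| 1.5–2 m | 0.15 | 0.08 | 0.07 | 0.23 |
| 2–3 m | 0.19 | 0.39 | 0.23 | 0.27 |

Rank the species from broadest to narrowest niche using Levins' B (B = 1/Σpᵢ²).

Anolis distichus > Anolis carolinensis > Anolis cristatellus > Anolis sagrei

Σp_distᵢ² = 0.18² + 0.21² + 0.27² + 0.15² + 0.19² = 0.0324 + 0.0441 + 0.0729 + 0.0225 + 0.0361 = 0.2080
B_dist = 1 / 0.2080 = 4.8077
Σp_crisᵢ² = 0.40² + 0.07² + 0.06² + 0.08² + 0.39² = 0.1600 + 0.0049 + 0.0036 + 0.0064 + 0.1521 = 0.3270
B_cris = 1 / 0.3270 = 3.0581
Σp_sagrᵢ² = 0.10² + 0.58² + 0.02² + 0.07² + 0.23² = 0.0100 + 0.3364 + 0.0004 + 0.0049 + 0.0529 = 0.4046
B_sagr = 1 / 0.4046 = 2.4716
Σp_caroᵢ² = 0.05² + 0.24² + 0.21² + 0.23² + 0.27² = 0.0025 + 0.0576 + 0.0441 + 0.0529 + 0.0729 = 0.2300
B_caro = 1 / 0.2300 = 4.3478
Ranking by B (broadest → narrowest): Anolis distichus (4.81) > Anolis carolinensis (4.35) > Anolis cristatellus (3.06) > Anolis sagrei (2.47)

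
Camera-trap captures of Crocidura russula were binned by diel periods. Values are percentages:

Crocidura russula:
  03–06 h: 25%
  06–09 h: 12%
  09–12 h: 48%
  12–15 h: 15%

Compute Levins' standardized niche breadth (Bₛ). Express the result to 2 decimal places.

0.68

Convert percentages to proportions (divide by 100).
Σpᵢ² = 0.25² + 0.12² + 0.48² + 0.15² = 0.0625 + 0.0144 + 0.2304 + 0.0225 = 0.3298
B = 1 / 0.3298 = 3.0321
Bₛ = (B − 1)/(n − 1) = (3.0321 − 1)/(4 − 1) = 2.0321/3 = 0.6774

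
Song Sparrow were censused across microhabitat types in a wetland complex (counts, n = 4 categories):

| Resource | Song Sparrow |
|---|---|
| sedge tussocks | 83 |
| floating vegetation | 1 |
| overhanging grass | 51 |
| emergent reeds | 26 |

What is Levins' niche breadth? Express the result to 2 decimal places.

2.55

Proportions for Song Sparrow (n=161): 83/161=0.5155, 1/161=0.0062, 51/161=0.3168, 26/161=0.1615
Σpᵢ² = 0.5155² + 0.0062² + 0.3168² + 0.1615² = 0.265740 + 0.000038 + 0.100362 + 0.026082 = 0.392222
B = 1 / 0.392222 = 2.5496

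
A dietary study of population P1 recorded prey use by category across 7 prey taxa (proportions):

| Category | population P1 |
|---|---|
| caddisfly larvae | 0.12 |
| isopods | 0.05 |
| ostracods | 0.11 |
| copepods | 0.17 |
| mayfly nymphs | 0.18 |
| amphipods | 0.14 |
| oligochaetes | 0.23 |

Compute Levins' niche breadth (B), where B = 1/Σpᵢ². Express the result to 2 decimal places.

6.14

Σpᵢ² = 0.12² + 0.05² + 0.11² + 0.17² + 0.18² + 0.14² + 0.23² = 0.0144 + 0.0025 + 0.0121 + 0.0289 + 0.0324 + 0.0196 + 0.0529 = 0.1628
B = 1 / 0.1628 = 6.1425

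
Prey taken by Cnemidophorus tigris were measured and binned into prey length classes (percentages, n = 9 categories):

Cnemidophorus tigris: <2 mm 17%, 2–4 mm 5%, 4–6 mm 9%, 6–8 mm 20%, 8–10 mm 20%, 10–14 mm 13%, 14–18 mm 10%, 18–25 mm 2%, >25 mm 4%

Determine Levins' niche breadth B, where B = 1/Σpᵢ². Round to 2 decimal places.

Convert percentages to proportions (divide by 100).
Σpᵢ² = 0.17² + 0.05² + 0.09² + 0.20² + 0.20² + 0.13² + 0.10² + 0.02² + 0.04² = 0.0289 + 0.0025 + 0.0081 + 0.0400 + 0.0400 + 0.0169 + 0.0100 + 0.0004 + 0.0016 = 0.1484
B = 1 / 0.1484 = 6.7385

6.74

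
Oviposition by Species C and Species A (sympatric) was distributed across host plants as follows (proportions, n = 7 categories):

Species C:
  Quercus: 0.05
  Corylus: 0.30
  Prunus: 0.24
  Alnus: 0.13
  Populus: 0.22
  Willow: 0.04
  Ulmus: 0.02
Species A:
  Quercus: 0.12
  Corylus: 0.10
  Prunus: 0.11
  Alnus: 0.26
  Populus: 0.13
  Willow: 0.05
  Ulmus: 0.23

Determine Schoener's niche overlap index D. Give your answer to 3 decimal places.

0.580

Σ|p₁ᵢ − p₂ᵢ| = 0.07 + 0.20 + 0.13 + 0.13 + 0.09 + 0.01 + 0.21 = 0.84
D = 1 − ½ × 0.84 = 1 − 0.420 = 0.58000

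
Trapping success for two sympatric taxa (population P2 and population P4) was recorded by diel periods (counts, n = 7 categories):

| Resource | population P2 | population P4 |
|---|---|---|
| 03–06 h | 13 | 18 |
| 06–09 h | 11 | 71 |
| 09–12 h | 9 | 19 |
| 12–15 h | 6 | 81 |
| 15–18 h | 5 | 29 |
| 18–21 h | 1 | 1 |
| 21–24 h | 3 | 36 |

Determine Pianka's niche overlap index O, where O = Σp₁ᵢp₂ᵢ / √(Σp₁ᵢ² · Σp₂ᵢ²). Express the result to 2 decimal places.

0.76

Proportions for population P2 (n=48): 13/48=0.2708, 11/48=0.2292, 9/48=0.1875, 6/48=0.1250, 5/48=0.1042, 1/48=0.0208, 3/48=0.0625
Proportions for population P4 (n=255): 18/255=0.0706, 71/255=0.2784, 19/255=0.0745, 81/255=0.3176, 29/255=0.1137, 1/255=0.0039, 36/255=0.1412
Σ p₁ᵢp₂ᵢ = 0.019118 + 0.063809 + 0.013969 + 0.039700 + 0.011848 + 0.000081 + 0.008825 = 0.157350
Σp_1ᵢ² = 0.2708² + 0.2292² + 0.1875² + 0.1250² + 0.1042² + 0.0208² + 0.0625² = 0.073333 + 0.052533 + 0.035156 + 0.015625 + 0.010858 + 0.000433 + 0.003906 = 0.191844
Σp_2ᵢ² = 0.0706² + 0.2784² + 0.0745² + 0.3176² + 0.1137² + 0.0039² + 0.1412² = 0.004984 + 0.077507 + 0.005550 + 0.100870 + 0.012928 + 0.000015 + 0.019937 = 0.221791
O = 0.157350 / √(0.191844 × 0.221791) = 0.157350 / 0.2062748 = 0.7628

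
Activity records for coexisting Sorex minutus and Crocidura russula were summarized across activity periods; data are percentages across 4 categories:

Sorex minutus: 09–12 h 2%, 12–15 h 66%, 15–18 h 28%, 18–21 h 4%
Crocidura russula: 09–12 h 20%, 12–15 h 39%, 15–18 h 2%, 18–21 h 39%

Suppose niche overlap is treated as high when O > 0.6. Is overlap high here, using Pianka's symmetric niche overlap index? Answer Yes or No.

Convert percentages to proportions (divide by 100).
Σ p₁ᵢp₂ᵢ = 0.0040 + 0.2574 + 0.0056 + 0.0156 = 0.2826
Σp_1ᵢ² = 0.02² + 0.66² + 0.28² + 0.04² = 0.0004 + 0.4356 + 0.0784 + 0.0016 = 0.5160
Σp_2ᵢ² = 0.20² + 0.39² + 0.02² + 0.39² = 0.0400 + 0.1521 + 0.0004 + 0.1521 = 0.3446
O = 0.2826 / √(0.5160 × 0.3446) = 0.2826 / 0.42168 = 0.6702
O = 0.6702 > 0.6 → Yes.

Yes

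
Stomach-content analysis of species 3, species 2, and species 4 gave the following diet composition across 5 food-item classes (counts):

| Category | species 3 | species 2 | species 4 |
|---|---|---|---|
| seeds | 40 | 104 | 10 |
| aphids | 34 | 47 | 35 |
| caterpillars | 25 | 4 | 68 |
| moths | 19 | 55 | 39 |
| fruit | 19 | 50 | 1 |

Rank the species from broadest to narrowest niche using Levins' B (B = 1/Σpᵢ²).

Proportions for species 3 (n=137): 40/137=0.2920, 34/137=0.2482, 25/137=0.1825, 19/137=0.1387, 19/137=0.1387
Proportions for species 2 (n=260): 104/260=0.4000, 47/260=0.1808, 4/260=0.0154, 55/260=0.2115, 50/260=0.1923
Proportions for species 4 (n=153): 10/153=0.0654, 35/153=0.2288, 68/153=0.4444, 39/153=0.2549, 1/153=0.0065
Σp_3ᵢ² = 0.2920² + 0.2482² + 0.1825² + 0.1387² + 0.1387² = 0.085264 + 0.061603 + 0.033306 + 0.019238 + 0.019238 = 0.218649
B_3 = 1 / 0.218649 = 4.5735
Σp_2ᵢ² = 0.4000² + 0.1808² + 0.0154² + 0.2115² + 0.1923² = 0.160000 + 0.032689 + 0.000237 + 0.044732 + 0.036979 = 0.274637
B_2 = 1 / 0.274637 = 3.6412
Σp_4ᵢ² = 0.0654² + 0.2288² + 0.4444² + 0.2549² + 0.0065² = 0.004277 + 0.052349 + 0.197491 + 0.064974 + 0.000042 = 0.319133
B_4 = 1 / 0.319133 = 3.1335
Ranking by B (broadest → narrowest): species 3 (4.57) > species 2 (3.64) > species 4 (3.13)

species 3 > species 2 > species 4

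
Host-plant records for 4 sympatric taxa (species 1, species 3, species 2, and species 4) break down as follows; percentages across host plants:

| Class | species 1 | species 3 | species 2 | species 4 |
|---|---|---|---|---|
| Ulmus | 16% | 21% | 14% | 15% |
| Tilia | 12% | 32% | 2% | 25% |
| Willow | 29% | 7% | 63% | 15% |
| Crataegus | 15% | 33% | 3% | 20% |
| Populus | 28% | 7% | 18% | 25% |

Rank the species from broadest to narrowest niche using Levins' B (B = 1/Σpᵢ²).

Convert percentages to proportions (divide by 100).
Σp_1ᵢ² = 0.16² + 0.12² + 0.29² + 0.15² + 0.28² = 0.0256 + 0.0144 + 0.0841 + 0.0225 + 0.0784 = 0.2250
B_1 = 1 / 0.2250 = 4.4444
Σp_3ᵢ² = 0.21² + 0.32² + 0.07² + 0.33² + 0.07² = 0.0441 + 0.1024 + 0.0049 + 0.1089 + 0.0049 = 0.2652
B_3 = 1 / 0.2652 = 3.7707
Σp_2ᵢ² = 0.14² + 0.02² + 0.63² + 0.03² + 0.18² = 0.0196 + 0.0004 + 0.3969 + 0.0009 + 0.0324 = 0.4502
B_2 = 1 / 0.4502 = 2.2212
Σp_4ᵢ² = 0.15² + 0.25² + 0.15² + 0.20² + 0.25² = 0.0225 + 0.0625 + 0.0225 + 0.0400 + 0.0625 = 0.2100
B_4 = 1 / 0.2100 = 4.7619
Ranking by B (broadest → narrowest): species 4 (4.76) > species 1 (4.44) > species 3 (3.77) > species 2 (2.22)

species 4 > species 1 > species 3 > species 2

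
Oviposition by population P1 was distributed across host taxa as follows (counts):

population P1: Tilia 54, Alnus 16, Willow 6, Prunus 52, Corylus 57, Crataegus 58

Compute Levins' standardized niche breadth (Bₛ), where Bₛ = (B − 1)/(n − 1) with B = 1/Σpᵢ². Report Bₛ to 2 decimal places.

0.74

Proportions for population P1 (n=243): 54/243=0.2222, 16/243=0.0658, 6/243=0.0247, 52/243=0.2140, 57/243=0.2346, 58/243=0.2387
Σpᵢ² = 0.2222² + 0.0658² + 0.0247² + 0.2140² + 0.2346² + 0.2387² = 0.049373 + 0.004330 + 0.000610 + 0.045796 + 0.055037 + 0.056978 = 0.212124
B = 1 / 0.212124 = 4.7142
Bₛ = (B − 1)/(n − 1) = (4.7142 − 1)/(6 − 1) = 3.7142/5 = 0.7428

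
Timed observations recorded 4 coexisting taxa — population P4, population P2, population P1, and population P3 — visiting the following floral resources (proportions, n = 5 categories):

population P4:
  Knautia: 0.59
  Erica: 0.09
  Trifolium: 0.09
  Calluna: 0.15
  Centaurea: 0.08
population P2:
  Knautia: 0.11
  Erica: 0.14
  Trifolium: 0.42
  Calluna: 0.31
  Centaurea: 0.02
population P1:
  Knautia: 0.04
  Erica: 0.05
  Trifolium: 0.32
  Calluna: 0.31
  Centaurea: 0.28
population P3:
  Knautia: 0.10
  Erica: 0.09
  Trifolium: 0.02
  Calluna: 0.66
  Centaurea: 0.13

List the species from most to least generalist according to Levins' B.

Σp_P4ᵢ² = 0.59² + 0.09² + 0.09² + 0.15² + 0.08² = 0.3481 + 0.0081 + 0.0081 + 0.0225 + 0.0064 = 0.3932
B_P4 = 1 / 0.3932 = 2.5432
Σp_P2ᵢ² = 0.11² + 0.14² + 0.42² + 0.31² + 0.02² = 0.0121 + 0.0196 + 0.1764 + 0.0961 + 0.0004 = 0.3046
B_P2 = 1 / 0.3046 = 3.2830
Σp_P1ᵢ² = 0.04² + 0.05² + 0.32² + 0.31² + 0.28² = 0.0016 + 0.0025 + 0.1024 + 0.0961 + 0.0784 = 0.2810
B_P1 = 1 / 0.2810 = 3.5587
Σp_P3ᵢ² = 0.10² + 0.09² + 0.02² + 0.66² + 0.13² = 0.0100 + 0.0081 + 0.0004 + 0.4356 + 0.0169 = 0.4710
B_P3 = 1 / 0.4710 = 2.1231
Ranking by B (broadest → narrowest): population P1 (3.56) > population P2 (3.28) > population P4 (2.54) > population P3 (2.12)

population P1 > population P2 > population P4 > population P3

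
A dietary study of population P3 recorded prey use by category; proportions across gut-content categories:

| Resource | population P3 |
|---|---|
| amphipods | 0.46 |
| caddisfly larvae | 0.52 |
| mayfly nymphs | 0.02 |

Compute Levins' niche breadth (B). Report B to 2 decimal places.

2.07

Σpᵢ² = 0.46² + 0.52² + 0.02² = 0.2116 + 0.2704 + 0.0004 = 0.4824
B = 1 / 0.4824 = 2.0730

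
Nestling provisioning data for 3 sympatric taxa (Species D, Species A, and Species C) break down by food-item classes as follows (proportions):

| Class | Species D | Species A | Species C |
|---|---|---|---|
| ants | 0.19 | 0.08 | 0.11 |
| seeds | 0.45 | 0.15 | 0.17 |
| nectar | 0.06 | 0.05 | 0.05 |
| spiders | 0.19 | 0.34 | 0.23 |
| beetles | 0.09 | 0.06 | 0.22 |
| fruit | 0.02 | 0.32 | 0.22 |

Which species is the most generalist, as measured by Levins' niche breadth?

Species C

Σp_Dᵢ² = 0.19² + 0.45² + 0.06² + 0.19² + 0.09² + 0.02² = 0.0361 + 0.2025 + 0.0036 + 0.0361 + 0.0081 + 0.0004 = 0.2868
B_D = 1 / 0.2868 = 3.4868
Σp_Aᵢ² = 0.08² + 0.15² + 0.05² + 0.34² + 0.06² + 0.32² = 0.0064 + 0.0225 + 0.0025 + 0.1156 + 0.0036 + 0.1024 = 0.2530
B_A = 1 / 0.2530 = 3.9526
Σp_Cᵢ² = 0.11² + 0.17² + 0.05² + 0.23² + 0.22² + 0.22² = 0.0121 + 0.0289 + 0.0025 + 0.0529 + 0.0484 + 0.0484 = 0.1932
B_C = 1 / 0.1932 = 5.1760
Highest B → broadest niche (most generalist): Species C (B = 5.18).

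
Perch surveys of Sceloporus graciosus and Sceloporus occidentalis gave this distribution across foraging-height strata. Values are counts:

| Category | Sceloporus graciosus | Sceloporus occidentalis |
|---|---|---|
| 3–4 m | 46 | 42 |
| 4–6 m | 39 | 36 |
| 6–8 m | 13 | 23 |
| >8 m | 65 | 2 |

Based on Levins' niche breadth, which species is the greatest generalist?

Proportions for Sceloporus graciosus (n=163): 46/163=0.2822, 39/163=0.2393, 13/163=0.0798, 65/163=0.3988
Proportions for Sceloporus occidentalis (n=103): 42/103=0.4078, 36/103=0.3495, 23/103=0.2233, 2/103=0.0194
Σp_gracᵢ² = 0.2822² + 0.2393² + 0.0798² + 0.3988² = 0.079637 + 0.057264 + 0.006368 + 0.159041 = 0.302310
B_grac = 1 / 0.302310 = 3.3079
Σp_occiᵢ² = 0.4078² + 0.3495² + 0.2233² + 0.0194² = 0.166301 + 0.122150 + 0.049863 + 0.000376 = 0.338690
B_occi = 1 / 0.338690 = 2.9526
Highest B → broadest niche (most generalist): Sceloporus graciosus (B = 3.31).

Sceloporus graciosus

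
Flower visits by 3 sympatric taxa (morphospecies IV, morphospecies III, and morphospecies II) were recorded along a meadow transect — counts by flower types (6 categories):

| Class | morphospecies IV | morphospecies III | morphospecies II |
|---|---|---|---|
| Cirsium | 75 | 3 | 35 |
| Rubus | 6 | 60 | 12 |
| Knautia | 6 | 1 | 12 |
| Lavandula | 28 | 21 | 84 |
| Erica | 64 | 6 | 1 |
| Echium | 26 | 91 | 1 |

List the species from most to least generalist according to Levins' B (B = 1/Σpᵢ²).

Proportions for morphospecies IV (n=205): 75/205=0.3659, 6/205=0.0293, 6/205=0.0293, 28/205=0.1366, 64/205=0.3122, 26/205=0.1268
Proportions for morphospecies III (n=182): 3/182=0.0165, 60/182=0.3297, 1/182=0.0055, 21/182=0.1154, 6/182=0.0330, 91/182=0.5000
Proportions for morphospecies II (n=145): 35/145=0.2414, 12/145=0.0828, 12/145=0.0828, 84/145=0.5793, 1/145=0.0069, 1/145=0.0069
Σp_IVᵢ² = 0.3659² + 0.0293² + 0.0293² + 0.1366² + 0.3122² + 0.1268² = 0.133883 + 0.000858 + 0.000858 + 0.018660 + 0.097469 + 0.016078 = 0.267806
B_IV = 1 / 0.267806 = 3.7340
Σp_IIIᵢ² = 0.0165² + 0.3297² + 0.0055² + 0.1154² + 0.0330² + 0.5000² = 0.000272 + 0.108702 + 0.000030 + 0.013317 + 0.001089 + 0.250000 = 0.373410
B_III = 1 / 0.373410 = 2.6780
Σp_IIᵢ² = 0.2414² + 0.0828² + 0.0828² + 0.5793² + 0.0069² + 0.0069² = 0.058274 + 0.006856 + 0.006856 + 0.335588 + 0.000048 + 0.000048 = 0.407670
B_II = 1 / 0.407670 = 2.4530
Ranking by B (broadest → narrowest): morphospecies IV (3.73) > morphospecies III (2.68) > morphospecies II (2.45)

morphospecies IV > morphospecies III > morphospecies II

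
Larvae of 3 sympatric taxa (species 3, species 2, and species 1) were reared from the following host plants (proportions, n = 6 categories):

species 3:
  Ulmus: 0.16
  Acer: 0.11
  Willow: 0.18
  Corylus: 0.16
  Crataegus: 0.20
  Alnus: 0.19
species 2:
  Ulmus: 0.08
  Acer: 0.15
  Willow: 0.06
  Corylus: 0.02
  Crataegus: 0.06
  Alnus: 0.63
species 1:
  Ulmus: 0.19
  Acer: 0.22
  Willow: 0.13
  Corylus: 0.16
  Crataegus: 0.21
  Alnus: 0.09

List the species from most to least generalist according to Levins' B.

Σp_3ᵢ² = 0.16² + 0.11² + 0.18² + 0.16² + 0.20² + 0.19² = 0.0256 + 0.0121 + 0.0324 + 0.0256 + 0.0400 + 0.0361 = 0.1718
B_3 = 1 / 0.1718 = 5.8207
Σp_2ᵢ² = 0.08² + 0.15² + 0.06² + 0.02² + 0.06² + 0.63² = 0.0064 + 0.0225 + 0.0036 + 0.0004 + 0.0036 + 0.3969 = 0.4334
B_2 = 1 / 0.4334 = 2.3073
Σp_1ᵢ² = 0.19² + 0.22² + 0.13² + 0.16² + 0.21² + 0.09² = 0.0361 + 0.0484 + 0.0169 + 0.0256 + 0.0441 + 0.0081 = 0.1792
B_1 = 1 / 0.1792 = 5.5804
Ranking by B (broadest → narrowest): species 3 (5.82) > species 1 (5.58) > species 2 (2.31)

species 3 > species 1 > species 2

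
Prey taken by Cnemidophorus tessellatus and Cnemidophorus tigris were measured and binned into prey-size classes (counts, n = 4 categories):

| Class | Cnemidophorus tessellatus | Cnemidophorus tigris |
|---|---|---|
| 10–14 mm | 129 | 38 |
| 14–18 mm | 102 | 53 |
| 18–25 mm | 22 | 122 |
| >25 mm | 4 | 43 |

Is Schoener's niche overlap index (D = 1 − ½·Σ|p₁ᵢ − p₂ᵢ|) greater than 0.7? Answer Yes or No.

No

Proportions for Cnemidophorus tessellatus (n=257): 129/257=0.5019, 102/257=0.3969, 22/257=0.0856, 4/257=0.0156
Proportions for Cnemidophorus tigris (n=256): 38/256=0.1484, 53/256=0.2070, 122/256=0.4766, 43/256=0.1680
Σ|p₁ᵢ − p₂ᵢ| = 0.3535 + 0.1899 + 0.3910 + 0.1524 = 1.0868
D = 1 − ½ × 1.0868 = 1 − 0.54340 = 0.45660
D = 0.45660 < 0.7 → No.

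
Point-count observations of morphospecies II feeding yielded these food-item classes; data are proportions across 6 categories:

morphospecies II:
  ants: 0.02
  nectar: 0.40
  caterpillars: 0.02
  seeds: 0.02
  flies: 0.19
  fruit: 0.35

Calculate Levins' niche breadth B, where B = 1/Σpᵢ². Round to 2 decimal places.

3.13

Σpᵢ² = 0.02² + 0.40² + 0.02² + 0.02² + 0.19² + 0.35² = 0.0004 + 0.1600 + 0.0004 + 0.0004 + 0.0361 + 0.1225 = 0.3198
B = 1 / 0.3198 = 3.1270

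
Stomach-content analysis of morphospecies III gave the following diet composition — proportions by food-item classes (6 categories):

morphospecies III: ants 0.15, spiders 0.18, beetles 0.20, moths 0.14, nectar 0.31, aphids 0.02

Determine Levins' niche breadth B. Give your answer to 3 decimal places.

4.739

Σpᵢ² = 0.15² + 0.18² + 0.20² + 0.14² + 0.31² + 0.02² = 0.0225 + 0.0324 + 0.0400 + 0.0196 + 0.0961 + 0.0004 = 0.2110
B = 1 / 0.2110 = 4.73934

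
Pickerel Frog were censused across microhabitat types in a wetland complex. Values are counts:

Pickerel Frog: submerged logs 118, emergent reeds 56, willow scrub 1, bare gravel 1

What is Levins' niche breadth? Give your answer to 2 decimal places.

1.82

Proportions for Pickerel Frog (n=176): 118/176=0.6705, 56/176=0.3182, 1/176=0.0057, 1/176=0.0057
Σpᵢ² = 0.6705² + 0.3182² + 0.0057² + 0.0057² = 0.449570 + 0.101251 + 0.000032 + 0.000032 = 0.550885
B = 1 / 0.550885 = 1.8153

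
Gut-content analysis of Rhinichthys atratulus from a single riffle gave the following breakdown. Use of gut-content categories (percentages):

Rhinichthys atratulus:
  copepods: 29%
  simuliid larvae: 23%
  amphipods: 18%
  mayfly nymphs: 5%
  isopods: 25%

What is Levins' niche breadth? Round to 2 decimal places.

4.27

Convert percentages to proportions (divide by 100).
Σpᵢ² = 0.29² + 0.23² + 0.18² + 0.05² + 0.25² = 0.0841 + 0.0529 + 0.0324 + 0.0025 + 0.0625 = 0.2344
B = 1 / 0.2344 = 4.2662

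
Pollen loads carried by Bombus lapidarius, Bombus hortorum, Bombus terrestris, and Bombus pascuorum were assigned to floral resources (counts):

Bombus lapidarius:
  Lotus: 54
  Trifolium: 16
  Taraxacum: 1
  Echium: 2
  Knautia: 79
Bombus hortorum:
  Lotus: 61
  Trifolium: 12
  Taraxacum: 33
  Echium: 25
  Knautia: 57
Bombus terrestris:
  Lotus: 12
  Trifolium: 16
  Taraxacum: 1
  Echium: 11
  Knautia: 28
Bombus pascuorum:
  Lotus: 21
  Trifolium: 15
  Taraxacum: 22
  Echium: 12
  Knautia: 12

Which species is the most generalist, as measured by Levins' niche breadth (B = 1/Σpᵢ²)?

Proportions for Bombus lapidarius (n=152): 54/152=0.3553, 16/152=0.1053, 1/152=0.0066, 2/152=0.0132, 79/152=0.5197
Proportions for Bombus hortorum (n=188): 61/188=0.3245, 12/188=0.0638, 33/188=0.1755, 25/188=0.1330, 57/188=0.3032
Proportions for Bombus terrestris (n=68): 12/68=0.1765, 16/68=0.2353, 1/68=0.0147, 11/68=0.1618, 28/68=0.4118
Proportions for Bombus pascuorum (n=82): 21/82=0.2561, 15/82=0.1829, 22/82=0.2683, 12/82=0.1463, 12/82=0.1463
Σp_lapiᵢ² = 0.3553² + 0.1053² + 0.0066² + 0.0132² + 0.5197² = 0.126238 + 0.011088 + 0.000044 + 0.000174 + 0.270088 = 0.407632
B_lapi = 1 / 0.407632 = 2.4532
Σp_hortᵢ² = 0.3245² + 0.0638² + 0.1755² + 0.1330² + 0.3032² = 0.105300 + 0.004070 + 0.030800 + 0.017689 + 0.091930 = 0.249789
B_hort = 1 / 0.249789 = 4.0034
Σp_terrᵢ² = 0.1765² + 0.2353² + 0.0147² + 0.1618² + 0.4118² = 0.031152 + 0.055366 + 0.000216 + 0.026179 + 0.169579 = 0.282492
B_terr = 1 / 0.282492 = 3.5399
Σp_pascᵢ² = 0.2561² + 0.1829² + 0.2683² + 0.1463² + 0.1463² = 0.065587 + 0.033452 + 0.071985 + 0.021404 + 0.021404 = 0.213832
B_pasc = 1 / 0.213832 = 4.6766
Highest B → broadest niche (most generalist): Bombus pascuorum (B = 4.68).

Bombus pascuorum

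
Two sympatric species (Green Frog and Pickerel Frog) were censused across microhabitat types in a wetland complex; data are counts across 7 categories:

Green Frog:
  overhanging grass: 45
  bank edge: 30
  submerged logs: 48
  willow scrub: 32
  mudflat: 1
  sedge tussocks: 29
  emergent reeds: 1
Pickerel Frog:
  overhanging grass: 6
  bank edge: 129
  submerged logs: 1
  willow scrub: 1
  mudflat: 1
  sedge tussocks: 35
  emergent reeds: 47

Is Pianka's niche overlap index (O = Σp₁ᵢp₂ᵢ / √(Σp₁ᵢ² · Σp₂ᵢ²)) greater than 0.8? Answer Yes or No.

Proportions for Green Frog (n=186): 45/186=0.2419, 30/186=0.1613, 48/186=0.2581, 32/186=0.1720, 1/186=0.0054, 29/186=0.1559, 1/186=0.0054
Proportions for Pickerel Frog (n=220): 6/220=0.0273, 129/220=0.5864, 1/220=0.0045, 1/220=0.0045, 1/220=0.0045, 35/220=0.1591, 47/220=0.2136
Σ p₁ᵢp₂ᵢ = 0.006604 + 0.094586 + 0.001161 + 0.000774 + 0.000024 + 0.024804 + 0.001153 = 0.129106
Σp_1ᵢ² = 0.2419² + 0.1613² + 0.2581² + 0.1720² + 0.0054² + 0.1559² + 0.0054² = 0.058516 + 0.026018 + 0.066616 + 0.029584 + 0.000029 + 0.024305 + 0.000029 = 0.205097
Σp_2ᵢ² = 0.0273² + 0.5864² + 0.0045² + 0.0045² + 0.0045² + 0.1591² + 0.2136² = 0.000745 + 0.343865 + 0.000020 + 0.000020 + 0.000020 + 0.025313 + 0.045625 = 0.415608
O = 0.129106 / √(0.205097 × 0.415608) = 0.129106 / 0.2919588 = 0.4422
O = 0.4422 < 0.8 → No.

No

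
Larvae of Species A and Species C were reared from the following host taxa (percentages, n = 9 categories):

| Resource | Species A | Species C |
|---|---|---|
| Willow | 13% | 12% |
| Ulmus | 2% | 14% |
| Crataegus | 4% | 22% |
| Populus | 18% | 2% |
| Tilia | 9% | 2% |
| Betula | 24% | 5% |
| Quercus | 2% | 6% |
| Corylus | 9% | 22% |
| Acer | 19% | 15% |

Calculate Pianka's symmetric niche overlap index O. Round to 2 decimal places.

Convert percentages to proportions (divide by 100).
Σ p₁ᵢp₂ᵢ = 0.0156 + 0.0028 + 0.0088 + 0.0036 + 0.0018 + 0.0120 + 0.0012 + 0.0198 + 0.0285 = 0.0941
Σp_1ᵢ² = 0.13² + 0.02² + 0.04² + 0.18² + 0.09² + 0.24² + 0.02² + 0.09² + 0.19² = 0.0169 + 0.0004 + 0.0016 + 0.0324 + 0.0081 + 0.0576 + 0.0004 + 0.0081 + 0.0361 = 0.1616
Σp_2ᵢ² = 0.12² + 0.14² + 0.22² + 0.02² + 0.02² + 0.05² + 0.06² + 0.22² + 0.15² = 0.0144 + 0.0196 + 0.0484 + 0.0004 + 0.0004 + 0.0025 + 0.0036 + 0.0484 + 0.0225 = 0.1602
O = 0.0941 / √(0.1616 × 0.1602) = 0.0941 / 0.16090 = 0.5848

0.58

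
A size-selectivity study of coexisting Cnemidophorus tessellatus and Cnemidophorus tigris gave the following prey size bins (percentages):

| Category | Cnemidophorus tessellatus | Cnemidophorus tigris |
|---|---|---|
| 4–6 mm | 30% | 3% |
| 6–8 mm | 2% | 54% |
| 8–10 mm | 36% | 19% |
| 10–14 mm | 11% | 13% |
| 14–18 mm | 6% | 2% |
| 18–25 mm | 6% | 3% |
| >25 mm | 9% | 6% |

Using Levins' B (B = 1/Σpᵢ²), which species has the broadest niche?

Cnemidophorus tessellatus

Convert percentages to proportions (divide by 100).
Σp_tessᵢ² = 0.30² + 0.02² + 0.36² + 0.11² + 0.06² + 0.06² + 0.09² = 0.0900 + 0.0004 + 0.1296 + 0.0121 + 0.0036 + 0.0036 + 0.0081 = 0.2474
B_tess = 1 / 0.2474 = 4.0420
Σp_tigrᵢ² = 0.03² + 0.54² + 0.19² + 0.13² + 0.02² + 0.03² + 0.06² = 0.0009 + 0.2916 + 0.0361 + 0.0169 + 0.0004 + 0.0009 + 0.0036 = 0.3504
B_tigr = 1 / 0.3504 = 2.8539
Highest B → broadest niche (most generalist): Cnemidophorus tessellatus (B = 4.04).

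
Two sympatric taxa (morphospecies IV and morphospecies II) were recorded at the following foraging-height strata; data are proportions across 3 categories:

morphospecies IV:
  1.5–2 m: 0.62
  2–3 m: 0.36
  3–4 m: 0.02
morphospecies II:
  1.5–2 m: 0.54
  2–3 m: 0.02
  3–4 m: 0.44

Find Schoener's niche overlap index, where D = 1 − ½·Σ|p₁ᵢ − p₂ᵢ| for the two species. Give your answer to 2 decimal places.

0.58

Σ|p₁ᵢ − p₂ᵢ| = 0.08 + 0.34 + 0.42 = 0.84
D = 1 − ½ × 0.84 = 1 − 0.420 = 0.5800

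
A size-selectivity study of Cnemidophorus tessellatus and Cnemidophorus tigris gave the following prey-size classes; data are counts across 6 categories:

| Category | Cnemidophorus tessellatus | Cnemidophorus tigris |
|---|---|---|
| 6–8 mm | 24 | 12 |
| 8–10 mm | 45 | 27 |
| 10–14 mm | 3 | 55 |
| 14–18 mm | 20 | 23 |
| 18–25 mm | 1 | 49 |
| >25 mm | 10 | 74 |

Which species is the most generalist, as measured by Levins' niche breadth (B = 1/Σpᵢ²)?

Proportions for Cnemidophorus tessellatus (n=103): 24/103=0.2330, 45/103=0.4369, 3/103=0.0291, 20/103=0.1942, 1/103=0.0097, 10/103=0.0971
Proportions for Cnemidophorus tigris (n=240): 12/240=0.0500, 27/240=0.1125, 55/240=0.2292, 23/240=0.0958, 49/240=0.2042, 74/240=0.3083
Σp_tessᵢ² = 0.2330² + 0.4369² + 0.0291² + 0.1942² + 0.0097² + 0.0971² = 0.054289 + 0.190882 + 0.000847 + 0.037714 + 0.000094 + 0.009428 = 0.293254
B_tess = 1 / 0.293254 = 3.4100
Σp_tigrᵢ² = 0.0500² + 0.1125² + 0.2292² + 0.0958² + 0.2042² + 0.3083² = 0.002500 + 0.012656 + 0.052533 + 0.009178 + 0.041698 + 0.095049 = 0.213614
B_tigr = 1 / 0.213614 = 4.6813
Highest B → broadest niche (most generalist): Cnemidophorus tigris (B = 4.68).

Cnemidophorus tigris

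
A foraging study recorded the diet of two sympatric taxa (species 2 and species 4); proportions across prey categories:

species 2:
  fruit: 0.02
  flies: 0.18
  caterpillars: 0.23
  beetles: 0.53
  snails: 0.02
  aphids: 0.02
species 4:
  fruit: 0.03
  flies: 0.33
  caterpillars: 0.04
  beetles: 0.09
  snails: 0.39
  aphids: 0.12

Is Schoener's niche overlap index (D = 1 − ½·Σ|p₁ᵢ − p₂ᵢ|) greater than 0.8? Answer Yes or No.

No

Σ|p₁ᵢ − p₂ᵢ| = 0.01 + 0.15 + 0.19 + 0.44 + 0.37 + 0.10 = 1.26
D = 1 − ½ × 1.26 = 1 − 0.630 = 0.3700
D = 0.3700 < 0.8 → No.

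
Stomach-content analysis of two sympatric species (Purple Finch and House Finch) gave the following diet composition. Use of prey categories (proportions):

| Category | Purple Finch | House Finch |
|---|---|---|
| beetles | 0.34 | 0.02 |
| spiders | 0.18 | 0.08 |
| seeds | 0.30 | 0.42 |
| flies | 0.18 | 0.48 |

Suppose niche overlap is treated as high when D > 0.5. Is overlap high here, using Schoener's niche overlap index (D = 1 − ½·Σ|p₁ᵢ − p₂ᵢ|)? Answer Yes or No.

Yes

Σ|p₁ᵢ − p₂ᵢ| = 0.32 + 0.10 + 0.12 + 0.30 = 0.84
D = 1 − ½ × 0.84 = 1 − 0.420 = 0.5800
D = 0.5800 > 0.5 → Yes.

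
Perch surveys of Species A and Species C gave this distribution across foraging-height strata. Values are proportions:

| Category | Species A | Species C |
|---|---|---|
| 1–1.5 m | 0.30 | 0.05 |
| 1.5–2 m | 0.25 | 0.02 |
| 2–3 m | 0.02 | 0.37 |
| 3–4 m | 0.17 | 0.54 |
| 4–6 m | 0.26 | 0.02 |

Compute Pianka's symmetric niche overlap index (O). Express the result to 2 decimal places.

0.38

Σ p₁ᵢp₂ᵢ = 0.0150 + 0.0050 + 0.0074 + 0.0918 + 0.0052 = 0.1244
Σp_1ᵢ² = 0.30² + 0.25² + 0.02² + 0.17² + 0.26² = 0.0900 + 0.0625 + 0.0004 + 0.0289 + 0.0676 = 0.2494
Σp_2ᵢ² = 0.05² + 0.02² + 0.37² + 0.54² + 0.02² = 0.0025 + 0.0004 + 0.1369 + 0.2916 + 0.0004 = 0.4318
O = 0.1244 / √(0.2494 × 0.4318) = 0.1244 / 0.32816 = 0.3791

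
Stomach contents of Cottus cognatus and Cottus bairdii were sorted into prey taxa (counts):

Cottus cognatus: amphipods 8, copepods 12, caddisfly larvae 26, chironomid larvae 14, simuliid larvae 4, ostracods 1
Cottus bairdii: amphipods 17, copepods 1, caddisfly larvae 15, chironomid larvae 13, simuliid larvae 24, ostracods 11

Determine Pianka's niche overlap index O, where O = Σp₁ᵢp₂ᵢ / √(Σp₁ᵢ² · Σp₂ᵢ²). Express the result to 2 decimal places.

0.67

Proportions for Cottus cognatus (n=65): 8/65=0.1231, 12/65=0.1846, 26/65=0.4000, 14/65=0.2154, 4/65=0.0615, 1/65=0.0154
Proportions for Cottus bairdii (n=81): 17/81=0.2099, 1/81=0.0123, 15/81=0.1852, 13/81=0.1605, 24/81=0.2963, 11/81=0.1358
Σ p₁ᵢp₂ᵢ = 0.025839 + 0.002271 + 0.074080 + 0.034572 + 0.018222 + 0.002091 = 0.157075
Σp_1ᵢ² = 0.1231² + 0.1846² + 0.4000² + 0.2154² + 0.0615² + 0.0154² = 0.015154 + 0.034077 + 0.160000 + 0.046397 + 0.003782 + 0.000237 = 0.259647
Σp_2ᵢ² = 0.2099² + 0.0123² + 0.1852² + 0.1605² + 0.2963² + 0.1358² = 0.044058 + 0.000151 + 0.034299 + 0.025760 + 0.087794 + 0.018442 = 0.210504
O = 0.157075 / √(0.259647 × 0.210504) = 0.157075 / 0.2337878 = 0.6719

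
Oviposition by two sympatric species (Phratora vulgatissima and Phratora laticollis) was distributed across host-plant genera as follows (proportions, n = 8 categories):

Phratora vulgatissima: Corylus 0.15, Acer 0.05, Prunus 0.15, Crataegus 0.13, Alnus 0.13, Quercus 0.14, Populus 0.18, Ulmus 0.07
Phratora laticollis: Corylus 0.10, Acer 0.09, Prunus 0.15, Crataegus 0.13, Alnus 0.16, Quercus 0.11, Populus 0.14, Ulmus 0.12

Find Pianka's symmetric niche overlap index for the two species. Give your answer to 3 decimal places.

0.963

Σ p₁ᵢp₂ᵢ = 0.0150 + 0.0045 + 0.0225 + 0.0169 + 0.0208 + 0.0154 + 0.0252 + 0.0084 = 0.1287
Σp_1ᵢ² = 0.15² + 0.05² + 0.15² + 0.13² + 0.13² + 0.14² + 0.18² + 0.07² = 0.0225 + 0.0025 + 0.0225 + 0.0169 + 0.0169 + 0.0196 + 0.0324 + 0.0049 = 0.1382
Σp_2ᵢ² = 0.10² + 0.09² + 0.15² + 0.13² + 0.16² + 0.11² + 0.14² + 0.12² = 0.0100 + 0.0081 + 0.0225 + 0.0169 + 0.0256 + 0.0121 + 0.0196 + 0.0144 = 0.1292
O = 0.1287 / √(0.1382 × 0.1292) = 0.1287 / 0.133624 = 0.96315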